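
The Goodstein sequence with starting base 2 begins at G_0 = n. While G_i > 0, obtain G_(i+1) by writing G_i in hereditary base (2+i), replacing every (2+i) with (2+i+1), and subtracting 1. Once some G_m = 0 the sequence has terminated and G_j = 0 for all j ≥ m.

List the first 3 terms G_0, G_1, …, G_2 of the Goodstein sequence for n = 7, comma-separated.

7, 30, 259

G_0=7  [base 2] 2^2 + 2 + 1  →[2↦3]→  3^3 + 3 + 1 = 31  −1 ⇒ G_1=30
G_1=30  [base 3] 3^3 + 3  →[3↦4]→  4^4 + 4 = 260  −1 ⇒ G_2=259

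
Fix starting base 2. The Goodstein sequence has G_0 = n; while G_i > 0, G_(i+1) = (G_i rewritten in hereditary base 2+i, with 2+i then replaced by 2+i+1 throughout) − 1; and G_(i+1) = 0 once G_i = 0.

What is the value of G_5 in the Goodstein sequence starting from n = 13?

13 —HB2→ 2^(2 + 1) + 2^2 + 1 —bump→ 3^(3 + 1) + 3^3 + 1 = 109 —(−1)→ 108
108 —HB3→ 3^(3 + 1) + 3^3 —bump→ 4^(4 + 1) + 4^4 = 1280 —(−1)→ 1279
1279 —HB4→ 4^(4 + 1) + 3·4^3 + 3·4^2 + 3·4 + 3 —bump→ 5^(5 + 1) + 3·5^3 + 3·5^2 + 3·5 + 3 = 16093 —(−1)→ 16092
16092 —HB5→ 5^(5 + 1) + 3·5^3 + 3·5^2 + 3·5 + 2 —bump→ 6^(6 + 1) + 3·6^3 + 3·6^2 + 3·6 + 2 = 280712 —(−1)→ 280711
280711 —HB6→ 6^(6 + 1) + 3·6^3 + 3·6^2 + 3·6 + 1 —bump→ 7^(7 + 1) + 3·7^3 + 3·7^2 + 3·7 + 1 = 5765999 —(−1)→ 5765998

5765998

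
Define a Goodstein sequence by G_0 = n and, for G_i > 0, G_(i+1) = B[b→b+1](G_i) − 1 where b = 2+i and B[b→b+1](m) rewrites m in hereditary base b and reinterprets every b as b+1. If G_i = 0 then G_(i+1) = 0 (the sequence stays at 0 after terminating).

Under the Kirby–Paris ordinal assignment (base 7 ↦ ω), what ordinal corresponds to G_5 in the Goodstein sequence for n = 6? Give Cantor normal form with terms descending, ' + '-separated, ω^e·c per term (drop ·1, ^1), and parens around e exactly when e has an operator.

ω^5·5 + ω^4·5 + ω^3·5 + ω^2·5 + ω·5 + 4

(0) 6|_2 = 2^2 + 2 ↦ 3^3 + 3|_3 = 30 ⇒ 29
(1) 29|_3 = 3^3 + 2 ↦ 4^4 + 2|_4 = 258 ⇒ 257
(2) 257|_4 = 4^4 + 1 ↦ 5^5 + 1|_5 = 3126 ⇒ 3125
(3) 3125|_5 = 5^5 ↦ 6^6|_6 = 46656 ⇒ 46655
(4) 46655|_6 = 5·6^5 + 5·6^4 + 5·6^3 + 5·6^2 + 5·6 + 5 ↦ 5·7^5 + 5·7^4 + 5·7^3 + 5·7^2 + 5·7 + 5|_7 = 98040 ⇒ 98039
(5) 98039|_7 = 5·7^5 + 5·7^4 + 5·7^3 + 5·7^2 + 5·7 + 4 ↦ 5·8^5 + 5·8^4 + 5·8^3 + 5·8^2 + 5·8 + 4|_8 = 187244 ⇒ 187243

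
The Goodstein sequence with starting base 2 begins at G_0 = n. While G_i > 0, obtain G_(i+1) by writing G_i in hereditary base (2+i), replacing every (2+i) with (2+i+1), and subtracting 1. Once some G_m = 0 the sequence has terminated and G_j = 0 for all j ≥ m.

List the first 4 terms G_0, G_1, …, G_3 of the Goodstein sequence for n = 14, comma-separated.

i=0: 14 = 2^(2 + 1) + 2^2 + 2 (b=2); 2→3: 3^(3 + 1) + 3^3 + 3 = 111; 111−1 = 110
i=1: 110 = 3^(3 + 1) + 3^3 + 2 (b=3); 3→4: 4^(4 + 1) + 4^4 + 2 = 1282; 1282−1 = 1281
i=2: 1281 = 4^(4 + 1) + 4^4 + 1 (b=4); 4→5: 5^(5 + 1) + 5^5 + 1 = 18751; 18751−1 = 18750

14, 110, 1281, 18750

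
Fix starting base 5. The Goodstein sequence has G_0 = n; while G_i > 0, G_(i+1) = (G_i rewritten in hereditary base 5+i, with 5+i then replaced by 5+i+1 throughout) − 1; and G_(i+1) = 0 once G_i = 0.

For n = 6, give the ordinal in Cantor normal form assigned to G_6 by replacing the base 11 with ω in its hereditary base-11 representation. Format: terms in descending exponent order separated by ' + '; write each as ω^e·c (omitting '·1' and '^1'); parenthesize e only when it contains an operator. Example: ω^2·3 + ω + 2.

G_0 = 6. HB_5(6) = 5 + 1. Bump = 7. G_1 = 6.
G_1 = 6. HB_6(6) = 6. Bump = 7. G_2 = 6.
G_2 = 6. HB_7(6) = 6. Bump = 6. G_3 = 5.
G_3 = 5. HB_8(5) = 5. Bump = 5. G_4 = 4.
G_4 = 4. HB_9(4) = 4. Bump = 4. G_5 = 3.
G_5 = 3. HB_10(3) = 3. Bump = 3. G_6 = 2.
G_6 = 2. HB_11(2) = 2. Bump = 2. G_7 = 1.

2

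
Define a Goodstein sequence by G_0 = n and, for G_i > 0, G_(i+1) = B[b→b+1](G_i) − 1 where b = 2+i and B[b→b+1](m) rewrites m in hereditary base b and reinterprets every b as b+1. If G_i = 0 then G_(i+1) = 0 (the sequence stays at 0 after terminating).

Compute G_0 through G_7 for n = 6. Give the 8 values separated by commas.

6, 29, 257, 3125, 46655, 98039, 187243, 332147

6 —HB2→ 2^2 + 2 —bump→ 3^3 + 3 = 30 —(−1)→ 29
29 —HB3→ 3^3 + 2 —bump→ 4^4 + 2 = 258 —(−1)→ 257
257 —HB4→ 4^4 + 1 —bump→ 5^5 + 1 = 3126 —(−1)→ 3125
3125 —HB5→ 5^5 —bump→ 6^6 = 46656 —(−1)→ 46655
46655 —HB6→ 5·6^5 + 5·6^4 + 5·6^3 + 5·6^2 + 5·6 + 5 —bump→ 5·7^5 + 5·7^4 + 5·7^3 + 5·7^2 + 5·7 + 5 = 98040 —(−1)→ 98039
98039 —HB7→ 5·7^5 + 5·7^4 + 5·7^3 + 5·7^2 + 5·7 + 4 —bump→ 5·8^5 + 5·8^4 + 5·8^3 + 5·8^2 + 5·8 + 4 = 187244 —(−1)→ 187243
187243 —HB8→ 5·8^5 + 5·8^4 + 5·8^3 + 5·8^2 + 5·8 + 3 —bump→ 5·9^5 + 5·9^4 + 5·9^3 + 5·9^2 + 5·9 + 3 = 332148 —(−1)→ 332147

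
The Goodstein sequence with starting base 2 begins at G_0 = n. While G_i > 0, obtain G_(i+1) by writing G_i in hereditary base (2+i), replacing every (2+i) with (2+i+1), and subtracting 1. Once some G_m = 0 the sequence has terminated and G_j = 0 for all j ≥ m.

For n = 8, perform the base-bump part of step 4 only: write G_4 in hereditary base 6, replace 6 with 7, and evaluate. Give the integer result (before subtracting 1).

1647196

base 2: 8 = 2^(2 + 1); at 3: 3^(3 + 1) = 81; next = 80
base 3: 80 = 2·3^3 + 2·3^2 + 2·3 + 2; at 4: 2·4^4 + 2·4^2 + 2·4 + 2 = 554; next = 553
base 4: 553 = 2·4^4 + 2·4^2 + 2·4 + 1; at 5: 2·5^5 + 2·5^2 + 2·5 + 1 = 6311; next = 6310
base 5: 6310 = 2·5^5 + 2·5^2 + 2·5; at 6: 2·6^6 + 2·6^2 + 2·6 = 93396; next = 93395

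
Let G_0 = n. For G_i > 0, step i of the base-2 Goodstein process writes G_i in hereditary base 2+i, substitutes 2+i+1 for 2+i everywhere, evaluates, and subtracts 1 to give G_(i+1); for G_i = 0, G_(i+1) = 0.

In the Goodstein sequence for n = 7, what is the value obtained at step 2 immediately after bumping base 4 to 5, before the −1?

3128

G_0=7  [base 2] 2^2 + 2 + 1  →[2↦3]→  3^3 + 3 + 1 = 31  −1 ⇒ G_1=30
G_1=30  [base 3] 3^3 + 3  →[3↦4]→  4^4 + 4 = 260  −1 ⇒ G_2=259
G_2=259  [base 4] 4^4 + 3  →[4↦5]→  5^5 + 3 = 3128  −1 ⇒ G_3=3127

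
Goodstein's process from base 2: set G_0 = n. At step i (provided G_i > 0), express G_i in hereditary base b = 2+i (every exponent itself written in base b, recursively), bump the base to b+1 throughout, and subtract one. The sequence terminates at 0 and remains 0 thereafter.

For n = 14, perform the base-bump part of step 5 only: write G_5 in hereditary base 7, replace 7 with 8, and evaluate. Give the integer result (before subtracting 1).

(0) 14|_2 = 2^(2 + 1) + 2^2 + 2 ↦ 3^(3 + 1) + 3^3 + 3|_3 = 111 ⇒ 110
(1) 110|_3 = 3^(3 + 1) + 3^3 + 2 ↦ 4^(4 + 1) + 4^4 + 2|_4 = 1282 ⇒ 1281
(2) 1281|_4 = 4^(4 + 1) + 4^4 + 1 ↦ 5^(5 + 1) + 5^5 + 1|_5 = 18751 ⇒ 18750
(3) 18750|_5 = 5^(5 + 1) + 5^5 ↦ 6^(6 + 1) + 6^6|_6 = 326592 ⇒ 326591
(4) 326591|_6 = 6^(6 + 1) + 5·6^5 + 5·6^4 + 5·6^3 + 5·6^2 + 5·6 + 5 ↦ 7^(7 + 1) + 5·7^5 + 5·7^4 + 5·7^3 + 5·7^2 + 5·7 + 5|_7 = 5862841 ⇒ 5862840
(5) 5862840|_7 = 7^(7 + 1) + 5·7^5 + 5·7^4 + 5·7^3 + 5·7^2 + 5·7 + 4 ↦ 8^(8 + 1) + 5·8^5 + 5·8^4 + 5·8^3 + 5·8^2 + 5·8 + 4|_8 = 134404972 ⇒ 134404971

134404972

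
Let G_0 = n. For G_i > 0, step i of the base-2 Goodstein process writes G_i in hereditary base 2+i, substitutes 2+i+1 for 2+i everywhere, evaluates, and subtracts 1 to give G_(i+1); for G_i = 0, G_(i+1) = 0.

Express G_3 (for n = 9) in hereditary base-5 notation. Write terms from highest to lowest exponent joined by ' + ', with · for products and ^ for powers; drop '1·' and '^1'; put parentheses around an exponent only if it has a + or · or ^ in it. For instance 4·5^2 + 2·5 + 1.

3·5^5 + 3·5^3 + 3·5^2 + 3·5 + 2

step 0: 9 = 2^(2 + 1) + 1; sub 3 for 2: 3^(3 + 1) + 1; = 82; G_1 = 82−1 = 81
step 1: 81 = 3^(3 + 1); sub 4 for 3: 4^(4 + 1); = 1024; G_2 = 1024−1 = 1023
step 2: 1023 = 3·4^4 + 3·4^3 + 3·4^2 + 3·4 + 3; sub 5 for 4: 3·5^5 + 3·5^3 + 3·5^2 + 3·5 + 3; = 9843; G_3 = 9843−1 = 9842
step 3: 9842 = 3·5^5 + 3·5^3 + 3·5^2 + 3·5 + 2; sub 6 for 5: 3·6^6 + 3·6^3 + 3·6^2 + 3·6 + 2; = 140744; G_4 = 140744−1 = 140743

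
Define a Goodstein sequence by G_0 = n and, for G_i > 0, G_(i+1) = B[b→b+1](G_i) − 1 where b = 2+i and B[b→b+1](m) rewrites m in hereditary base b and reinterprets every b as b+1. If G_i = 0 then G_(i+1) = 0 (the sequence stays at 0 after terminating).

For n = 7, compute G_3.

(0) 7|_2 = 2^2 + 2 + 1 ↦ 3^3 + 3 + 1|_3 = 31 ⇒ 30
(1) 30|_3 = 3^3 + 3 ↦ 4^4 + 4|_4 = 260 ⇒ 259
(2) 259|_4 = 4^4 + 3 ↦ 5^5 + 3|_5 = 3128 ⇒ 3127
(3) 3127|_5 = 5^5 + 2 ↦ 6^6 + 2|_6 = 46658 ⇒ 46657

3127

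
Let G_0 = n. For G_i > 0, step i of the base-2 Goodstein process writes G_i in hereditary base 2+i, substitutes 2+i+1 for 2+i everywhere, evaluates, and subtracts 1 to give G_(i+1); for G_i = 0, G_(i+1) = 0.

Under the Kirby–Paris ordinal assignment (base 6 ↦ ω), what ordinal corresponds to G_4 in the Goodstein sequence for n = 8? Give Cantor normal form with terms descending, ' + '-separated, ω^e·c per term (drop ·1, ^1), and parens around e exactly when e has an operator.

ω^ω·2 + ω^2·2 + ω + 5

G_0 = 8. HB_2(8) = 2^(2 + 1). Bump = 81. G_1 = 80.
G_1 = 80. HB_3(80) = 2·3^3 + 2·3^2 + 2·3 + 2. Bump = 554. G_2 = 553.
G_2 = 553. HB_4(553) = 2·4^4 + 2·4^2 + 2·4 + 1. Bump = 6311. G_3 = 6310.
G_3 = 6310. HB_5(6310) = 2·5^5 + 2·5^2 + 2·5. Bump = 93396. G_4 = 93395.
G_4 = 93395. HB_6(93395) = 2·6^6 + 2·6^2 + 6 + 5. Bump = 1647196. G_5 = 1647195.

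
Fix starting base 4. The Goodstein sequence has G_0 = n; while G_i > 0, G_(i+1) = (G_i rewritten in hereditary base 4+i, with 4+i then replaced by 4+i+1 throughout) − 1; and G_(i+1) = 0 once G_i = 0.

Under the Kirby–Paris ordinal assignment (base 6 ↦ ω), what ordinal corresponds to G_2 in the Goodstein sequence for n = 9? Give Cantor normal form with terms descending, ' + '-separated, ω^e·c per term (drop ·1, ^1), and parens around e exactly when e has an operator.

(0) 9|_4 = 2·4 + 1 ↦ 2·5 + 1|_5 = 11 ⇒ 10
(1) 10|_5 = 2·5 ↦ 2·6|_6 = 12 ⇒ 11

ω + 5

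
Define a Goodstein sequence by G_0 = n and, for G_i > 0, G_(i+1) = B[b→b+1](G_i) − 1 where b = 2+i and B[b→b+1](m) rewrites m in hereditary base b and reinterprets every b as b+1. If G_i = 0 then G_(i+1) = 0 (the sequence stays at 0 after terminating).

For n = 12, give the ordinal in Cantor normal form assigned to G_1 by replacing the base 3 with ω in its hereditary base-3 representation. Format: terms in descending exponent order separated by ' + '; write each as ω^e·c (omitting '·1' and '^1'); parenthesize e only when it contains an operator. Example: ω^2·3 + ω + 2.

G_0=12  [base 2] 2^(2 + 1) + 2^2  →[2↦3]→  3^(3 + 1) + 3^3 = 108  −1 ⇒ G_1=107
G_1=107  [base 3] 3^(3 + 1) + 2·3^2 + 2·3 + 2  →[3↦4]→  4^(4 + 1) + 2·4^2 + 2·4 + 2 = 1066  −1 ⇒ G_2=1065

ω^(ω + 1) + ω^2·2 + ω·2 + 2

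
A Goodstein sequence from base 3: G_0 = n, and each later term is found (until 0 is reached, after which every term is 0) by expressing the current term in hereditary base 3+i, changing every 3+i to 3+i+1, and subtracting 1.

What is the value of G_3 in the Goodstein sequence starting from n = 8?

11

step 0: 8 = 2·3 + 2; sub 4 for 3: 2·4 + 2; = 10; G_1 = 10−1 = 9
step 1: 9 = 2·4 + 1; sub 5 for 4: 2·5 + 1; = 11; G_2 = 11−1 = 10
step 2: 10 = 2·5; sub 6 for 5: 2·6; = 12; G_3 = 12−1 = 11
step 3: 11 = 6 + 5; sub 7 for 6: 7 + 5; = 12; G_4 = 12−1 = 11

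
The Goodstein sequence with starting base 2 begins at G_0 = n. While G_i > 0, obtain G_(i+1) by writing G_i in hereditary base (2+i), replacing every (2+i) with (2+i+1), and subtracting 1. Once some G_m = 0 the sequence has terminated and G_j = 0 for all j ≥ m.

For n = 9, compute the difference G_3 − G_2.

8819

i=0: 9 = 2^(2 + 1) + 1 (b=2); 2→3: 3^(3 + 1) + 1 = 82; 82−1 = 81
i=1: 81 = 3^(3 + 1) (b=3); 3→4: 4^(4 + 1) = 1024; 1024−1 = 1023
i=2: 1023 = 3·4^4 + 3·4^3 + 3·4^2 + 3·4 + 3 (b=4); 4→5: 3·5^5 + 3·5^3 + 3·5^2 + 3·5 + 3 = 9843; 9843−1 = 9842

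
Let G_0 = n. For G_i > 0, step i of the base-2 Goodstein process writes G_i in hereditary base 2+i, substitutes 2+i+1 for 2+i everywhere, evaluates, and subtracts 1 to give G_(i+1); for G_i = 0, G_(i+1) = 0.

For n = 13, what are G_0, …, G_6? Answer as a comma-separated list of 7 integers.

13, 108, 1279, 16092, 280711, 5765998, 134219479

(0) 13|_2 = 2^(2 + 1) + 2^2 + 1 ↦ 3^(3 + 1) + 3^3 + 1|_3 = 109 ⇒ 108
(1) 108|_3 = 3^(3 + 1) + 3^3 ↦ 4^(4 + 1) + 4^4|_4 = 1280 ⇒ 1279
(2) 1279|_4 = 4^(4 + 1) + 3·4^3 + 3·4^2 + 3·4 + 3 ↦ 5^(5 + 1) + 3·5^3 + 3·5^2 + 3·5 + 3|_5 = 16093 ⇒ 16092
(3) 16092|_5 = 5^(5 + 1) + 3·5^3 + 3·5^2 + 3·5 + 2 ↦ 6^(6 + 1) + 3·6^3 + 3·6^2 + 3·6 + 2|_6 = 280712 ⇒ 280711
(4) 280711|_6 = 6^(6 + 1) + 3·6^3 + 3·6^2 + 3·6 + 1 ↦ 7^(7 + 1) + 3·7^3 + 3·7^2 + 3·7 + 1|_7 = 5765999 ⇒ 5765998
(5) 5765998|_7 = 7^(7 + 1) + 3·7^3 + 3·7^2 + 3·7 ↦ 8^(8 + 1) + 3·8^3 + 3·8^2 + 3·8|_8 = 134219480 ⇒ 134219479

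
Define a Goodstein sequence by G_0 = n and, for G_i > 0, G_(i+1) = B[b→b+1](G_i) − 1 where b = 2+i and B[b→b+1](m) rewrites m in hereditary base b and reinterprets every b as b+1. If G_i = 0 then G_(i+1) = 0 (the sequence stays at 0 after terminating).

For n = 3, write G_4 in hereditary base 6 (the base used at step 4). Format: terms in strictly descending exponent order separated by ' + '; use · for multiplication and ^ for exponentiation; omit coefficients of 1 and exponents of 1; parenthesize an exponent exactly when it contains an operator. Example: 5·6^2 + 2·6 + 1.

1

i=0: 3 = 2 + 1 (b=2); 2→3: 3 + 1 = 4; 4−1 = 3
i=1: 3 = 3 (b=3); 3→4: 4 = 4; 4−1 = 3
i=2: 3 = 3 (b=4); 4→5: 3 = 3; 3−1 = 2
i=3: 2 = 2 (b=5); 5→6: 2 = 2; 2−1 = 1
i=4: 1 = 1 (b=6); 6→7: 1 = 1; 1−1 = 0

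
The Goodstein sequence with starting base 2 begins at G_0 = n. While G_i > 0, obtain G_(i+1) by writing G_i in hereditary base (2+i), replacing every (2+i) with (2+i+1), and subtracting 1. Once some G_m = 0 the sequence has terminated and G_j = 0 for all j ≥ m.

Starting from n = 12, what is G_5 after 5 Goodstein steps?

[0] 12 ≡ 2^(2 + 1) + 2^2 (base 2). Lift 3: 108. −1: 107.
[1] 107 ≡ 3^(3 + 1) + 2·3^2 + 2·3 + 2 (base 3). Lift 4: 1066. −1: 1065.
[2] 1065 ≡ 4^(4 + 1) + 2·4^2 + 2·4 + 1 (base 4). Lift 5: 15686. −1: 15685.
[3] 15685 ≡ 5^(5 + 1) + 2·5^2 + 2·5 (base 5). Lift 6: 280020. −1: 280019.
[4] 280019 ≡ 6^(6 + 1) + 2·6^2 + 6 + 5 (base 6). Lift 7: 5764911. −1: 5764910.
[5] 5764910 ≡ 7^(7 + 1) + 2·7^2 + 7 + 4 (base 7). Lift 8: 134217868. −1: 134217867.

5764910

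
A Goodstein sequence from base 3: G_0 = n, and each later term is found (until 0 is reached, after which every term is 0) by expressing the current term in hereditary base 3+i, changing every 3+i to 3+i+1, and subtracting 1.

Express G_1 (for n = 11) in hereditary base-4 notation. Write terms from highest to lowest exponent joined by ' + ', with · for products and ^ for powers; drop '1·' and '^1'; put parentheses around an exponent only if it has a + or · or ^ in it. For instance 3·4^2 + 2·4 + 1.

4^2 + 1

step 0: 11 = 3^2 + 2; sub 4 for 3: 4^2 + 2; = 18; G_1 = 18−1 = 17
step 1: 17 = 4^2 + 1; sub 5 for 4: 5^2 + 1; = 26; G_2 = 26−1 = 25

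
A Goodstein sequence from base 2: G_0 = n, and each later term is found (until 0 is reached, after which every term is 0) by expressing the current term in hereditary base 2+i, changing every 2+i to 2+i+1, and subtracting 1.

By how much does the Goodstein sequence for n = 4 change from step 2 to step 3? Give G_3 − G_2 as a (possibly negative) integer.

i=0: 4 = 2^2 (b=2); 2→3: 3^3 = 27; 27−1 = 26
i=1: 26 = 2·3^2 + 2·3 + 2 (b=3); 3→4: 2·4^2 + 2·4 + 2 = 42; 42−1 = 41
i=2: 41 = 2·4^2 + 2·4 + 1 (b=4); 4→5: 2·5^2 + 2·5 + 1 = 61; 61−1 = 60

19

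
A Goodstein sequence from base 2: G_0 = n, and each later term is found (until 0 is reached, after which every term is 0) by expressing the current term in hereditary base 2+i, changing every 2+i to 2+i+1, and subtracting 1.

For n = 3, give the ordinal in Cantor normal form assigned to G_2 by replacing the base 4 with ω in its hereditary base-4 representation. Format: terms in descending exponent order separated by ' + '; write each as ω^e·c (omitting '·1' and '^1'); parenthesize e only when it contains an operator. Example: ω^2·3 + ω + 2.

3 —HB2→ 2 + 1 —bump→ 3 + 1 = 4 —(−1)→ 3
3 —HB3→ 3 —bump→ 4 = 4 —(−1)→ 3
3 —HB4→ 3 —bump→ 3 = 3 —(−1)→ 2

3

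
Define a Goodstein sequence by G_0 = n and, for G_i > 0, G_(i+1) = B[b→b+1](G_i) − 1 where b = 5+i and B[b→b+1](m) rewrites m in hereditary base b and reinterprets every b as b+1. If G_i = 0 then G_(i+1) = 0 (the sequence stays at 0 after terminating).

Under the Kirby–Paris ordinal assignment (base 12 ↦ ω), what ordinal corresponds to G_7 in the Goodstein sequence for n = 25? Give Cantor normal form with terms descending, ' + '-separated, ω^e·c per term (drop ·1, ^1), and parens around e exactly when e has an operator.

G_0=25  [base 5] 5^2  →[5↦6]→  6^2 = 36  −1 ⇒ G_1=35
G_1=35  [base 6] 5·6 + 5  →[6↦7]→  5·7 + 5 = 40  −1 ⇒ G_2=39
G_2=39  [base 7] 5·7 + 4  →[7↦8]→  5·8 + 4 = 44  −1 ⇒ G_3=43
G_3=43  [base 8] 5·8 + 3  →[8↦9]→  5·9 + 3 = 48  −1 ⇒ G_4=47
G_4=47  [base 9] 5·9 + 2  →[9↦10]→  5·10 + 2 = 52  −1 ⇒ G_5=51
G_5=51  [base 10] 5·10 + 1  →[10↦11]→  5·11 + 1 = 56  −1 ⇒ G_6=55
G_6=55  [base 11] 5·11  →[11↦12]→  5·12 = 60  −1 ⇒ G_7=59

ω·4 + 11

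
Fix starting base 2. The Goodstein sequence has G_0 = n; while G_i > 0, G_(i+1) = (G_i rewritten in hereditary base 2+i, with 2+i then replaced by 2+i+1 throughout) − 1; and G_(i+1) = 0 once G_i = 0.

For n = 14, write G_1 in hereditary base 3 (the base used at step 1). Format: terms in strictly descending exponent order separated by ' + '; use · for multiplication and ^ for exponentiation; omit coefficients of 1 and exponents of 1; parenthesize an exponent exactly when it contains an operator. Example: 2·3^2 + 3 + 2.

3^(3 + 1) + 3^3 + 2

[0] 14 ≡ 2^(2 + 1) + 2^2 + 2 (base 2). Lift 3: 111. −1: 110.
[1] 110 ≡ 3^(3 + 1) + 3^3 + 2 (base 3). Lift 4: 1282. −1: 1281.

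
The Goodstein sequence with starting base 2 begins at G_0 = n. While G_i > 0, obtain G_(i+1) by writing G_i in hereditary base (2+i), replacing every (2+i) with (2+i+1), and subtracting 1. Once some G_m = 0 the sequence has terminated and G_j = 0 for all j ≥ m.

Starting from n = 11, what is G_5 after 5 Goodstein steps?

G_0=11  [base 2] 2^(2 + 1) + 2 + 1  →[2↦3]→  3^(3 + 1) + 3 + 1 = 85  −1 ⇒ G_1=84
G_1=84  [base 3] 3^(3 + 1) + 3  →[3↦4]→  4^(4 + 1) + 4 = 1028  −1 ⇒ G_2=1027
G_2=1027  [base 4] 4^(4 + 1) + 3  →[4↦5]→  5^(5 + 1) + 3 = 15628  −1 ⇒ G_3=15627
G_3=15627  [base 5] 5^(5 + 1) + 2  →[5↦6]→  6^(6 + 1) + 2 = 279938  −1 ⇒ G_4=279937
G_4=279937  [base 6] 6^(6 + 1) + 1  →[6↦7]→  7^(7 + 1) + 1 = 5764802  −1 ⇒ G_5=5764801

5764801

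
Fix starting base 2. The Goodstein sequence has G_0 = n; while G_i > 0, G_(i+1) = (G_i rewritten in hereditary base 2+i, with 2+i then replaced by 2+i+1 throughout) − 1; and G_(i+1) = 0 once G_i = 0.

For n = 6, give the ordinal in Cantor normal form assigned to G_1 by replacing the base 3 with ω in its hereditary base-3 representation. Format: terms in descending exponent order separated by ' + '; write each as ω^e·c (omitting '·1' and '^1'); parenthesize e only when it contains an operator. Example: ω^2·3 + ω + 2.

ω^ω + 2

step 0: 6 = 2^2 + 2; sub 3 for 2: 3^3 + 3; = 30; G_1 = 30−1 = 29
step 1: 29 = 3^3 + 2; sub 4 for 3: 4^4 + 2; = 258; G_2 = 258−1 = 257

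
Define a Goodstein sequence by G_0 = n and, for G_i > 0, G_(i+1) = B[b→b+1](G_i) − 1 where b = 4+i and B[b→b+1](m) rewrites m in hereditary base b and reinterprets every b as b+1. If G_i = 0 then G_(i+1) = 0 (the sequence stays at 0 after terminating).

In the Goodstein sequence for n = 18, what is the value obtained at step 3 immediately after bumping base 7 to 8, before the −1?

54

step 0: 18 = 4^2 + 2; sub 5 for 4: 5^2 + 2; = 27; G_1 = 27−1 = 26
step 1: 26 = 5^2 + 1; sub 6 for 5: 6^2 + 1; = 37; G_2 = 37−1 = 36
step 2: 36 = 6^2; sub 7 for 6: 7^2; = 49; G_3 = 49−1 = 48
step 3: 48 = 6·7 + 6; sub 8 for 7: 6·8 + 6; = 54; G_4 = 54−1 = 53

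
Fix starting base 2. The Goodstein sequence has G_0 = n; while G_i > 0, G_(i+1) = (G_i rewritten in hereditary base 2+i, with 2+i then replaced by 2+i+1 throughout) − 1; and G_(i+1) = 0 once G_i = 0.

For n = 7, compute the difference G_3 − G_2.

7 —HB2→ 2^2 + 2 + 1 —bump→ 3^3 + 3 + 1 = 31 —(−1)→ 30
30 —HB3→ 3^3 + 3 —bump→ 4^4 + 4 = 260 —(−1)→ 259
259 —HB4→ 4^4 + 3 —bump→ 5^5 + 3 = 3128 —(−1)→ 3127

2868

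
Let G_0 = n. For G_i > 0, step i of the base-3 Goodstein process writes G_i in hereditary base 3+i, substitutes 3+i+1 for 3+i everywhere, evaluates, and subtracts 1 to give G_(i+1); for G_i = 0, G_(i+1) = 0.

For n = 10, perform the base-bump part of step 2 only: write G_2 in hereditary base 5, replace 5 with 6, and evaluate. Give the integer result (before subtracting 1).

10 —HB3→ 3^2 + 1 —bump→ 4^2 + 1 = 17 —(−1)→ 16
16 —HB4→ 4^2 —bump→ 5^2 = 25 —(−1)→ 24

28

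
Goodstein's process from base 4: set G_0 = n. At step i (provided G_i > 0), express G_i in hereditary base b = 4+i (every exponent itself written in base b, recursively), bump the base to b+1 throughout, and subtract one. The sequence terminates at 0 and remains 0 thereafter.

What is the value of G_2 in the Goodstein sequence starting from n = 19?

37

G_0 = 19. HB_4(19) = 4^2 + 3. Bump = 28. G_1 = 27.
G_1 = 27. HB_5(27) = 5^2 + 2. Bump = 38. G_2 = 37.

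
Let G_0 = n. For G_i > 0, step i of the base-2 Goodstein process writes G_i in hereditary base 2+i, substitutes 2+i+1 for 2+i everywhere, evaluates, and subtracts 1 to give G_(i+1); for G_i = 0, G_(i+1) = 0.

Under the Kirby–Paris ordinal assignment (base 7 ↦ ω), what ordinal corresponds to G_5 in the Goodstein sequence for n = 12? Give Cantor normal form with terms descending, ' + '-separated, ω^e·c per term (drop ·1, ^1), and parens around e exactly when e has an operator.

i=0: 12 = 2^(2 + 1) + 2^2 (b=2); 2→3: 3^(3 + 1) + 3^3 = 108; 108−1 = 107
i=1: 107 = 3^(3 + 1) + 2·3^2 + 2·3 + 2 (b=3); 3→4: 4^(4 + 1) + 2·4^2 + 2·4 + 2 = 1066; 1066−1 = 1065
i=2: 1065 = 4^(4 + 1) + 2·4^2 + 2·4 + 1 (b=4); 4→5: 5^(5 + 1) + 2·5^2 + 2·5 + 1 = 15686; 15686−1 = 15685
i=3: 15685 = 5^(5 + 1) + 2·5^2 + 2·5 (b=5); 5→6: 6^(6 + 1) + 2·6^2 + 2·6 = 280020; 280020−1 = 280019
i=4: 280019 = 6^(6 + 1) + 2·6^2 + 6 + 5 (b=6); 6→7: 7^(7 + 1) + 2·7^2 + 7 + 5 = 5764911; 5764911−1 = 5764910
i=5: 5764910 = 7^(7 + 1) + 2·7^2 + 7 + 4 (b=7); 7→8: 8^(8 + 1) + 2·8^2 + 8 + 4 = 134217868; 134217868−1 = 134217867

ω^(ω + 1) + ω^2·2 + ω + 4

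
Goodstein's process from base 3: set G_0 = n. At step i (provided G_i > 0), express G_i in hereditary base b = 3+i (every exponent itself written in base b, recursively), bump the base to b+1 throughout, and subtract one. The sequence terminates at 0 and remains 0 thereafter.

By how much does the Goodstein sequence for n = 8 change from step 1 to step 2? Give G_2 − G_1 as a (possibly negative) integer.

G_0=8  [base 3] 2·3 + 2  →[3↦4]→  2·4 + 2 = 10  −1 ⇒ G_1=9
G_1=9  [base 4] 2·4 + 1  →[4↦5]→  2·5 + 1 = 11  −1 ⇒ G_2=10

1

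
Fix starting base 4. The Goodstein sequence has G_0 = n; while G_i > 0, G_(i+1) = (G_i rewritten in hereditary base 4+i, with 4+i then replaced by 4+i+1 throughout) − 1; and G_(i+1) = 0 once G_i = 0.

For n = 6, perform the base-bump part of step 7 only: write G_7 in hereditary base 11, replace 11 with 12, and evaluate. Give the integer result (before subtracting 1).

i=0: 6 = 4 + 2 (b=4); 4→5: 5 + 2 = 7; 7−1 = 6
i=1: 6 = 5 + 1 (b=5); 5→6: 6 + 1 = 7; 7−1 = 6
i=2: 6 = 6 (b=6); 6→7: 7 = 7; 7−1 = 6
i=3: 6 = 6 (b=7); 7→8: 6 = 6; 6−1 = 5
i=4: 5 = 5 (b=8); 8→9: 5 = 5; 5−1 = 4
i=5: 4 = 4 (b=9); 9→10: 4 = 4; 4−1 = 3
i=6: 3 = 3 (b=10); 10→11: 3 = 3; 3−1 = 2

2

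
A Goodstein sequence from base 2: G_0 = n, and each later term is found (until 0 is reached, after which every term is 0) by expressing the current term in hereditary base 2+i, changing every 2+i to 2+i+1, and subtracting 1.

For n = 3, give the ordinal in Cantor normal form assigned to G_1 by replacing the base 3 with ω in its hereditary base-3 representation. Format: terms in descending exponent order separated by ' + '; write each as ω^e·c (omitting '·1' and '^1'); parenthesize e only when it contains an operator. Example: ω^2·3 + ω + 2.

G_0 = 3. HB_2(3) = 2 + 1. Bump = 4. G_1 = 3.
G_1 = 3. HB_3(3) = 3. Bump = 4. G_2 = 3.

ω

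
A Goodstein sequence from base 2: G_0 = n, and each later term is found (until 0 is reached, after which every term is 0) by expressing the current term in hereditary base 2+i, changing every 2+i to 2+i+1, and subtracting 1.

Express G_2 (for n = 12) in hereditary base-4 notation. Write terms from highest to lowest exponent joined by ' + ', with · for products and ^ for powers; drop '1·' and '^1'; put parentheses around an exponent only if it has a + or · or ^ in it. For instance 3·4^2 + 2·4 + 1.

4^(4 + 1) + 2·4^2 + 2·4 + 1

[0] 12 ≡ 2^(2 + 1) + 2^2 (base 2). Lift 3: 108. −1: 107.
[1] 107 ≡ 3^(3 + 1) + 2·3^2 + 2·3 + 2 (base 3). Lift 4: 1066. −1: 1065.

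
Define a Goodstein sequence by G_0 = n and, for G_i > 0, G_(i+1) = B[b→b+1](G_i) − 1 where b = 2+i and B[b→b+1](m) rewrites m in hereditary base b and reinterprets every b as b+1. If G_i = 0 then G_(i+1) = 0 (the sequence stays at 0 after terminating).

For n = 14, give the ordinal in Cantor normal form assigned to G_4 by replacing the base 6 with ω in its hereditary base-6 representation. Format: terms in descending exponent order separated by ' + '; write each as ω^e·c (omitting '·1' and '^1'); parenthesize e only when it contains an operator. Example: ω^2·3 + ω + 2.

[0] 14 ≡ 2^(2 + 1) + 2^2 + 2 (base 2). Lift 3: 111. −1: 110.
[1] 110 ≡ 3^(3 + 1) + 3^3 + 2 (base 3). Lift 4: 1282. −1: 1281.
[2] 1281 ≡ 4^(4 + 1) + 4^4 + 1 (base 4). Lift 5: 18751. −1: 18750.
[3] 18750 ≡ 5^(5 + 1) + 5^5 (base 5). Lift 6: 326592. −1: 326591.

ω^(ω + 1) + ω^5·5 + ω^4·5 + ω^3·5 + ω^2·5 + ω·5 + 5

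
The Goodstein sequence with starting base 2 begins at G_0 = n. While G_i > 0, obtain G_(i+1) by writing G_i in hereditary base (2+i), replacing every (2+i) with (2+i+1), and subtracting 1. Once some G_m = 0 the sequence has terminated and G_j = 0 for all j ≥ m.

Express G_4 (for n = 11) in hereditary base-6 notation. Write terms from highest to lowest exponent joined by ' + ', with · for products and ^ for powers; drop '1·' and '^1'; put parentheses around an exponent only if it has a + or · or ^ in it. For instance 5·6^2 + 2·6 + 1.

[0] 11 ≡ 2^(2 + 1) + 2 + 1 (base 2). Lift 3: 85. −1: 84.
[1] 84 ≡ 3^(3 + 1) + 3 (base 3). Lift 4: 1028. −1: 1027.
[2] 1027 ≡ 4^(4 + 1) + 3 (base 4). Lift 5: 15628. −1: 15627.
[3] 15627 ≡ 5^(5 + 1) + 2 (base 5). Lift 6: 279938. −1: 279937.
[4] 279937 ≡ 6^(6 + 1) + 1 (base 6). Lift 7: 5764802. −1: 5764801.

6^(6 + 1) + 1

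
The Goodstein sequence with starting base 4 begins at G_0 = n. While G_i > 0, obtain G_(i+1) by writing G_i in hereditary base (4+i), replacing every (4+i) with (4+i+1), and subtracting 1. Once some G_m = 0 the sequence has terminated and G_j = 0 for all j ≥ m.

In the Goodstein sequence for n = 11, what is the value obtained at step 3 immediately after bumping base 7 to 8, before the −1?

16

(0) 11|_4 = 2·4 + 3 ↦ 2·5 + 3|_5 = 13 ⇒ 12
(1) 12|_5 = 2·5 + 2 ↦ 2·6 + 2|_6 = 14 ⇒ 13
(2) 13|_6 = 2·6 + 1 ↦ 2·7 + 1|_7 = 15 ⇒ 14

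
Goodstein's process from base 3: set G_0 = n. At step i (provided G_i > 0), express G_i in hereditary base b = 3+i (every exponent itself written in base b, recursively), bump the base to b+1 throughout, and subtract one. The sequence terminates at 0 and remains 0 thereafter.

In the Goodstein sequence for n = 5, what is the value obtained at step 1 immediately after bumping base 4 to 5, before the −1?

step 0: 5 = 3 + 2; sub 4 for 3: 4 + 2; = 6; G_1 = 6−1 = 5
step 1: 5 = 4 + 1; sub 5 for 4: 5 + 1; = 6; G_2 = 6−1 = 5

6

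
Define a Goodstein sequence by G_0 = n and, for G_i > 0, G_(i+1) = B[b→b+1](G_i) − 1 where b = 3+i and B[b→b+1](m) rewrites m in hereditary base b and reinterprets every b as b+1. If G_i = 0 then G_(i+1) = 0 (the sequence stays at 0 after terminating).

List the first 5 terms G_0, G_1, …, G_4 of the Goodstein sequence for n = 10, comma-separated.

10, 16, 24, 27, 30

G_0 = 10. HB_3(10) = 3^2 + 1. Bump = 17. G_1 = 16.
G_1 = 16. HB_4(16) = 4^2. Bump = 25. G_2 = 24.
G_2 = 24. HB_5(24) = 4·5 + 4. Bump = 28. G_3 = 27.
G_3 = 27. HB_6(27) = 4·6 + 3. Bump = 31. G_4 = 30.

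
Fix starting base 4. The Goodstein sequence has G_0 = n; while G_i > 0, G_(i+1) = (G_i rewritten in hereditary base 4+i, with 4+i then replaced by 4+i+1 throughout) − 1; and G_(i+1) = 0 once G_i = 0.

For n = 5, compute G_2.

5

[0] 5 ≡ 4 + 1 (base 4). Lift 5: 6. −1: 5.
[1] 5 ≡ 5 (base 5). Lift 6: 6. −1: 5.
[2] 5 ≡ 5 (base 6). Lift 7: 5. −1: 4.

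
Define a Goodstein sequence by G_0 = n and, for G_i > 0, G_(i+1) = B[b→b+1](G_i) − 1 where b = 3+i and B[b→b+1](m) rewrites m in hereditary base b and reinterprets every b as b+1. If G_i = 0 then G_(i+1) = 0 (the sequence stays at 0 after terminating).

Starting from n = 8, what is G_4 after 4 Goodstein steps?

(0) 8|_3 = 2·3 + 2 ↦ 2·4 + 2|_4 = 10 ⇒ 9
(1) 9|_4 = 2·4 + 1 ↦ 2·5 + 1|_5 = 11 ⇒ 10
(2) 10|_5 = 2·5 ↦ 2·6|_6 = 12 ⇒ 11
(3) 11|_6 = 6 + 5 ↦ 7 + 5|_7 = 12 ⇒ 11
(4) 11|_7 = 7 + 4 ↦ 8 + 4|_8 = 12 ⇒ 11

11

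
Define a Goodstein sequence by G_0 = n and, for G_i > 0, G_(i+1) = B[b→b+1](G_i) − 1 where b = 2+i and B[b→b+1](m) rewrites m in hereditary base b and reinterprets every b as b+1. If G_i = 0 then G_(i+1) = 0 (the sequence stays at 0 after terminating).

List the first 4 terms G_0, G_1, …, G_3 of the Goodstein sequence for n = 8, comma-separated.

8, 80, 553, 6310

base 2: 8 = 2^(2 + 1); at 3: 3^(3 + 1) = 81; next = 80
base 3: 80 = 2·3^3 + 2·3^2 + 2·3 + 2; at 4: 2·4^4 + 2·4^2 + 2·4 + 2 = 554; next = 553
base 4: 553 = 2·4^4 + 2·4^2 + 2·4 + 1; at 5: 2·5^5 + 2·5^2 + 2·5 + 1 = 6311; next = 6310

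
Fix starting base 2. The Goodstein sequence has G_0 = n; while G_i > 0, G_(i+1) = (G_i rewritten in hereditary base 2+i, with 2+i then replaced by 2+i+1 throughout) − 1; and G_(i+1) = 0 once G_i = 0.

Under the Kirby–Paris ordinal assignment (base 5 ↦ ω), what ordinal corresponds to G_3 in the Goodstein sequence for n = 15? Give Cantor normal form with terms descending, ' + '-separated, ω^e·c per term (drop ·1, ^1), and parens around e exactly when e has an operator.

ω^(ω + 1) + ω^ω + 2

G_0=15  [base 2] 2^(2 + 1) + 2^2 + 2 + 1  →[2↦3]→  3^(3 + 1) + 3^3 + 3 + 1 = 112  −1 ⇒ G_1=111
G_1=111  [base 3] 3^(3 + 1) + 3^3 + 3  →[3↦4]→  4^(4 + 1) + 4^4 + 4 = 1284  −1 ⇒ G_2=1283
G_2=1283  [base 4] 4^(4 + 1) + 4^4 + 3  →[4↦5]→  5^(5 + 1) + 5^5 + 3 = 18753  −1 ⇒ G_3=18752
G_3=18752  [base 5] 5^(5 + 1) + 5^5 + 2  →[5↦6]→  6^(6 + 1) + 6^6 + 2 = 326594  −1 ⇒ G_4=326593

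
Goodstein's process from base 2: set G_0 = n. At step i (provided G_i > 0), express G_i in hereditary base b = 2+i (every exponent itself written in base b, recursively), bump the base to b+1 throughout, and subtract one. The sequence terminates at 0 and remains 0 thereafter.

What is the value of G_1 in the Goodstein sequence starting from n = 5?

27

G_0=5  [base 2] 2^2 + 1  →[2↦3]→  3^3 + 1 = 28  −1 ⇒ G_1=27
G_1=27  [base 3] 3^3  →[3↦4]→  4^4 = 256  −1 ⇒ G_2=255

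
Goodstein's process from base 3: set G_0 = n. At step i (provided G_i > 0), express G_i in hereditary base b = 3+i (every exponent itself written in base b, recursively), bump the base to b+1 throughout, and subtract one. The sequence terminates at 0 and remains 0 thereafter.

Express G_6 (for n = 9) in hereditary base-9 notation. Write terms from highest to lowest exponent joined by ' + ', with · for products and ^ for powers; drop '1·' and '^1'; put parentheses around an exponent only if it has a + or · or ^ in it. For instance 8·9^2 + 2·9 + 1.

2·9 + 6

G_0 = 9. HB_3(9) = 3^2. Bump = 16. G_1 = 15.
G_1 = 15. HB_4(15) = 3·4 + 3. Bump = 18. G_2 = 17.
G_2 = 17. HB_5(17) = 3·5 + 2. Bump = 20. G_3 = 19.
G_3 = 19. HB_6(19) = 3·6 + 1. Bump = 22. G_4 = 21.
G_4 = 21. HB_7(21) = 3·7. Bump = 24. G_5 = 23.
G_5 = 23. HB_8(23) = 2·8 + 7. Bump = 25. G_6 = 24.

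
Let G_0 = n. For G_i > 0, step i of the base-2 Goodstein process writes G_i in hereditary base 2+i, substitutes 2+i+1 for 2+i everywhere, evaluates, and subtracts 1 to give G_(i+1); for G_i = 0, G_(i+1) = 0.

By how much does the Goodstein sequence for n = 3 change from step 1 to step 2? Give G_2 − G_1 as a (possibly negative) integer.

G_0=3  [base 2] 2 + 1  →[2↦3]→  3 + 1 = 4  −1 ⇒ G_1=3
G_1=3  [base 3] 3  →[3↦4]→  4 = 4  −1 ⇒ G_2=3

0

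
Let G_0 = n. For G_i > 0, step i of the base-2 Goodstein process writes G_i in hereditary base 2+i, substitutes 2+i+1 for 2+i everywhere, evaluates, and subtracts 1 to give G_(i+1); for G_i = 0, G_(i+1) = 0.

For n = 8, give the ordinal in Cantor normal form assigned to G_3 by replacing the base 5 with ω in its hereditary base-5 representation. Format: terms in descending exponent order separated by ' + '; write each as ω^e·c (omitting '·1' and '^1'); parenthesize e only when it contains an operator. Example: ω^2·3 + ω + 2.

i=0: 8 = 2^(2 + 1) (b=2); 2→3: 3^(3 + 1) = 81; 81−1 = 80
i=1: 80 = 2·3^3 + 2·3^2 + 2·3 + 2 (b=3); 3→4: 2·4^4 + 2·4^2 + 2·4 + 2 = 554; 554−1 = 553
i=2: 553 = 2·4^4 + 2·4^2 + 2·4 + 1 (b=4); 4→5: 2·5^5 + 2·5^2 + 2·5 + 1 = 6311; 6311−1 = 6310
i=3: 6310 = 2·5^5 + 2·5^2 + 2·5 (b=5); 5→6: 2·6^6 + 2·6^2 + 2·6 = 93396; 93396−1 = 93395

ω^ω·2 + ω^2·2 + ω·2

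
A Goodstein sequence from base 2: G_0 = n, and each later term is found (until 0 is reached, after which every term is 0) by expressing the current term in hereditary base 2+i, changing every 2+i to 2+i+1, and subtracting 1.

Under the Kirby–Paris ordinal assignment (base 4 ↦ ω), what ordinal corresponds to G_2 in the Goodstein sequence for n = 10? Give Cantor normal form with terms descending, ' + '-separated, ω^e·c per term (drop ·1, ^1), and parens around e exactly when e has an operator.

ω^(ω + 1) + 1

G_0=10  [base 2] 2^(2 + 1) + 2  →[2↦3]→  3^(3 + 1) + 3 = 84  −1 ⇒ G_1=83
G_1=83  [base 3] 3^(3 + 1) + 2  →[3↦4]→  4^(4 + 1) + 2 = 1026  −1 ⇒ G_2=1025
G_2=1025  [base 4] 4^(4 + 1) + 1  →[4↦5]→  5^(5 + 1) + 1 = 15626  −1 ⇒ G_3=15625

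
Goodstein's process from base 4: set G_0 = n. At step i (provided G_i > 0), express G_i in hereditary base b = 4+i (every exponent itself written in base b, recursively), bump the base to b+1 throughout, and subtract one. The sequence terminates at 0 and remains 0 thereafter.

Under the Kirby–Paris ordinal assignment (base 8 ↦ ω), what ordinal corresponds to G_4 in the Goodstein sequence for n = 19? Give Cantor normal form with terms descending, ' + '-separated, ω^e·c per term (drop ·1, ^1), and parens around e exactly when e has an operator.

G_0 = 19. HB_4(19) = 4^2 + 3. Bump = 28. G_1 = 27.
G_1 = 27. HB_5(27) = 5^2 + 2. Bump = 38. G_2 = 37.
G_2 = 37. HB_6(37) = 6^2 + 1. Bump = 50. G_3 = 49.
G_3 = 49. HB_7(49) = 7^2. Bump = 64. G_4 = 63.
G_4 = 63. HB_8(63) = 7·8 + 7. Bump = 70. G_5 = 69.

ω·7 + 7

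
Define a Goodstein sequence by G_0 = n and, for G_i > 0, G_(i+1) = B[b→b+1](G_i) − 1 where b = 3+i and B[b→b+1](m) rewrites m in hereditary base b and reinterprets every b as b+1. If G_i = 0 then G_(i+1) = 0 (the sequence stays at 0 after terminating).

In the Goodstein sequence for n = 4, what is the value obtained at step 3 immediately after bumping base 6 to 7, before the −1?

[0] 4 ≡ 3 + 1 (base 3). Lift 4: 5. −1: 4.
[1] 4 ≡ 4 (base 4). Lift 5: 5. −1: 4.
[2] 4 ≡ 4 (base 5). Lift 6: 4. −1: 3.
[3] 3 ≡ 3 (base 6). Lift 7: 3. −1: 2.

3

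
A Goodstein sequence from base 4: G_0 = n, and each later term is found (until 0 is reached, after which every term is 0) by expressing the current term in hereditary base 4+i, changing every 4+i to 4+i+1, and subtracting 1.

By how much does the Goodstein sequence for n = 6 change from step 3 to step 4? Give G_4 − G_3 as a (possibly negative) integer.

-1

G_0=6  [base 4] 4 + 2  →[4↦5]→  5 + 2 = 7  −1 ⇒ G_1=6
G_1=6  [base 5] 5 + 1  →[5↦6]→  6 + 1 = 7  −1 ⇒ G_2=6
G_2=6  [base 6] 6  →[6↦7]→  7 = 7  −1 ⇒ G_3=6
G_3=6  [base 7] 6  →[7↦8]→  6 = 6  −1 ⇒ G_4=5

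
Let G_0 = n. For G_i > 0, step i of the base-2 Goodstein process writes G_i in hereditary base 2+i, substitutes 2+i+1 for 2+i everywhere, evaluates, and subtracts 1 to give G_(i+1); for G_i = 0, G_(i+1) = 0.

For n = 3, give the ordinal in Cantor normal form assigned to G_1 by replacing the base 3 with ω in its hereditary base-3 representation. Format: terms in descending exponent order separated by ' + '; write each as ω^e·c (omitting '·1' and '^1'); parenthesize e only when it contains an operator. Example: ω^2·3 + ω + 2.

G_0=3  [base 2] 2 + 1  →[2↦3]→  3 + 1 = 4  −1 ⇒ G_1=3
G_1=3  [base 3] 3  →[3↦4]→  4 = 4  −1 ⇒ G_2=3

ω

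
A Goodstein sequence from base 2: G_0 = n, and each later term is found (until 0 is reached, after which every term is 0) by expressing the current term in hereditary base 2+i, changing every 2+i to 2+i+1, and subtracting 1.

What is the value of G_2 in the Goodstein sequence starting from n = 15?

i=0: 15 = 2^(2 + 1) + 2^2 + 2 + 1 (b=2); 2→3: 3^(3 + 1) + 3^3 + 3 + 1 = 112; 112−1 = 111
i=1: 111 = 3^(3 + 1) + 3^3 + 3 (b=3); 3→4: 4^(4 + 1) + 4^4 + 4 = 1284; 1284−1 = 1283
i=2: 1283 = 4^(4 + 1) + 4^4 + 3 (b=4); 4→5: 5^(5 + 1) + 5^5 + 3 = 18753; 18753−1 = 18752

1283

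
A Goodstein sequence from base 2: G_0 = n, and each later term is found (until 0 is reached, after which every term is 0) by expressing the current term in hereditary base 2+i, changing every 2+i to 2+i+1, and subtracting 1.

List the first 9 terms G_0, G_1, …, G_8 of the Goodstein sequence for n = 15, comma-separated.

15, 111, 1283, 18752, 326593, 6588344, 150994943, 3524450280, 100077777775

[0] 15 ≡ 2^(2 + 1) + 2^2 + 2 + 1 (base 2). Lift 3: 112. −1: 111.
[1] 111 ≡ 3^(3 + 1) + 3^3 + 3 (base 3). Lift 4: 1284. −1: 1283.
[2] 1283 ≡ 4^(4 + 1) + 4^4 + 3 (base 4). Lift 5: 18753. −1: 18752.
[3] 18752 ≡ 5^(5 + 1) + 5^5 + 2 (base 5). Lift 6: 326594. −1: 326593.
[4] 326593 ≡ 6^(6 + 1) + 6^6 + 1 (base 6). Lift 7: 6588345. −1: 6588344.
[5] 6588344 ≡ 7^(7 + 1) + 7^7 (base 7). Lift 8: 150994944. −1: 150994943.
[6] 150994943 ≡ 8^(8 + 1) + 7·8^7 + 7·8^6 + 7·8^5 + 7·8^4 + 7·8^3 + 7·8^2 + 7·8 + 7 (base 8). Lift 9: 3524450281. −1: 3524450280.
[7] 3524450280 ≡ 9^(9 + 1) + 7·9^7 + 7·9^6 + 7·9^5 + 7·9^4 + 7·9^3 + 7·9^2 + 7·9 + 6 (base 9). Lift 10: 100077777776. −1: 100077777775.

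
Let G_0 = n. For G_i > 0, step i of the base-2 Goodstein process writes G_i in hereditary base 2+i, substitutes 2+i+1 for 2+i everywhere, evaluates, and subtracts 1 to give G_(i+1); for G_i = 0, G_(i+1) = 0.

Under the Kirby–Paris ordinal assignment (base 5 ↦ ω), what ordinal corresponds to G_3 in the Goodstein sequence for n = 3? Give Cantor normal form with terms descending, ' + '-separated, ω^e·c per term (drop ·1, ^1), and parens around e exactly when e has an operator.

i=0: 3 = 2 + 1 (b=2); 2→3: 3 + 1 = 4; 4−1 = 3
i=1: 3 = 3 (b=3); 3→4: 4 = 4; 4−1 = 3
i=2: 3 = 3 (b=4); 4→5: 3 = 3; 3−1 = 2
i=3: 2 = 2 (b=5); 5→6: 2 = 2; 2−1 = 1

2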